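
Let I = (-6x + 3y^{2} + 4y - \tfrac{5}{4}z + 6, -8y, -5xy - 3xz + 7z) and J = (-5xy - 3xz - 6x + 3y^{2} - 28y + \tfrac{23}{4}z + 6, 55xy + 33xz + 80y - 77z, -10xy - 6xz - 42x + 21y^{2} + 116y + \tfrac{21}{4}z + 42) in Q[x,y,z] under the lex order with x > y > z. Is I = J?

Yes, the ideals are equal.

Two ideals are equal iff their reduced Gröbner bases coincide (the reduced basis is unique for a fixed ordering).
Buchberger on the first generating set:
f_1 = -6x + 3y^{2} + 4y - \tfrac{5}{4}z + 6, LT = x.
f_2 = -8y, LT = y.
f_3 = -5xy - 3xz + 7z, LT = xy.

S(f_1,f_3): lcm = xy. S = -\tfrac{3}{5}xz - \tfrac{1}{2}y^{3} - \tfrac{2}{3}y^{2} + \tfrac{5}{24}yz - y + \tfrac{7}{5}z.
  reduce S modulo (f_1, f_2, f_3):
  remainder \tfrac{1}{8}z^{2} + \tfrac{4}{5}z ≠ 0; add g_4 = \tfrac{1}{8}z^{2} + \tfrac{4}{5}z to the basis.

The other S-polynomials (S(f_1,f_2), S(f_2,f_3), S(f_1,g_4), S(f_2,g_4), S(f_3,g_4)) all reduce to 0 modulo the current basis, so we have a Gröbner basis.
Inter-reduce: drop elements whose leading term is divisible by another's, tail-reduce, and make monic.
Reduced Gröbner basis: {x + \tfrac{5}{24}z - 1, y, z^{2} + \tfrac{32}{5}z}.

Buchberger on the second generating set:
h_1 = -5xy - 3xz - 6x + 3y^{2} - 28y + \tfrac{23}{4}z + 6, LT = xy.
h_2 = 55xy + 33xz + 80y - 77z, LT = xy.
h_3 = -10xy - 6xz - 42x + 21y^{2} + 116y + \tfrac{21}{4}z + 42, LT = xy.

S(h_1,h_2): lcm = xy. S = \tfrac{6}{5}x - \tfrac{3}{5}y^{2} + \tfrac{228}{55}y + \tfrac{1}{4}z - \tfrac{6}{5}.
  reduce S modulo (h_1, h_2, h_3):
  remainder \tfrac{6}{5}x - \tfrac{3}{5}y^{2} + \tfrac{228}{55}y + \tfrac{1}{4}z - \tfrac{6}{5} ≠ 0; add k_4 = \tfrac{6}{5}x - \tfrac{3}{5}y^{2} + \tfrac{228}{55}y + \tfrac{1}{4}z - \tfrac{6}{5} to the basis.

S(h_1,h_3): lcm = xy. S = -3x + \tfrac{3}{2}y^{2} + \tfrac{86}{5}y - \tfrac{5}{8}z + 3.
  reduce S modulo (h_1, h_2, h_3, k_4):
  remainder \tfrac{1516}{55}y ≠ 0; add k_5 = \tfrac{1516}{55}y to the basis.

S(h_1,k_4): lcm = xy. S = \tfrac{3}{5}xz + \tfrac{6}{5}x + \tfrac{1}{2}y^{3} - \tfrac{223}{55}y^{2} - \tfrac{5}{24}yz + \tfrac{33}{5}y - \tfrac{23}{20}z - \tfrac{6}{5}.
  reduce S modulo (h_1, h_2, h_3, k_4, k_5):
  remainder -\tfrac{1}{8}z^{2} - \tfrac{4}{5}z ≠ 0; add k_6 = -\tfrac{1}{8}z^{2} - \tfrac{4}{5}z to the basis.

The other S-polynomials (S(h_2,h_3), S(h_2,k_4), S(h_3,k_4), S(h_1,k_5), S(h_2,k_5), S(h_3,k_5), S(k_4,k_5), S(h_1,k_6), S(h_2,k_6), S(h_3,k_6), S(k_4,k_6), S(k_5,k_6)) all reduce to 0 modulo the current basis, so we have a Gröbner basis.
Inter-reduce: drop elements whose leading term is divisible by another's, tail-reduce, and make monic.
Reduced Gröbner basis: {x + \tfrac{5}{24}z - 1, y, z^{2} + \tfrac{32}{5}z}.

The two bases agree; hence the ideals are identical.
The same test decides containment: I ⊆ J iff every generator of I reduces to 0 modulo a Gröbner basis of J.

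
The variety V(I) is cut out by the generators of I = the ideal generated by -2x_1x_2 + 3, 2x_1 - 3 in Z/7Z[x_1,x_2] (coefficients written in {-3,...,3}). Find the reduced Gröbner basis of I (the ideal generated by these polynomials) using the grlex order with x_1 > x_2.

G = {x_1 + 2, x_2 - 1}

f_1 = -2x_1x_2 + 3, LT = x_1x_2.
f_2 = 2x_1 - 3, LT = x_1.

S(f_1,f_2): lcm = x_1x_2. S = -2x_2 + 2.
  leading term x_2: no divisor's leading term divides it; move -2x_2 to the remainder.
  leading term 1: no divisor's leading term divides it; move 2 to the remainder.
  remainder -2x_2 + 2 ≠ 0; add g_3 = -2x_2 + 2 to the basis.

The other S-polynomials (S(f_1,g_3), S(f_2,g_3)) all reduce to 0 modulo the current basis, so we have a Gröbner basis.
Inter-reduce: drop elements whose leading term is divisible by another's, tail-reduce, and make monic.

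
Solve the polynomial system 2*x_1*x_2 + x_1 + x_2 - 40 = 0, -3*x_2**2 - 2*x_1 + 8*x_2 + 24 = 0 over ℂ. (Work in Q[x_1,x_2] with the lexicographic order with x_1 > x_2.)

Compute a lex Gröbner basis by Buchberger's algorithm.
f_1 = 2*x_1*x_2 + x_1 + x_2 - 40, LT = x_1*x_2.
f_2 = -2*x_1 - 3*x_2**2 + 8*x_2 + 24, LT = x_1.

S(f_1,f_2): lcm = x_1*x_2. S = 1/2*x_1 - 3/2*x_2**3 + 4*x_2**2 + 25/2*x_2 - 20.
  reduce S modulo (f_1, f_2):
  remainder -3/2*x_2**3 + 13/4*x_2**2 + 29/2*x_2 - 14 ≠ 0; add h_3 = -3/2*x_2**3 + 13/4*x_2**2 + 29/2*x_2 - 14 to the basis.

The other S-polynomials (S(f_1,h_3), S(f_2,h_3)) all reduce to 0 modulo the current basis, so we have a Gröbner basis.
Inter-reduce: drop elements whose leading term is divisible by another's, tail-reduce, and make monic.
Reduced Gröbner basis: {x_1 + 3/2*x_2**2 - 4*x_2 - 12, x_2**3 - 13/6*x_2**2 - 29/3*x_2 + 28/3}.

A lex Gröbner basis eliminates variables successively. Here x_2**3 - 13/6*x_2**2 - 29/3*x_2 + 28/3 depends only on x_2, with roots {4, -11/12 + sqrt(457)/12, -sqrt(457)/12 - 11/12}; lifting each root through the earlier basis elements recovers the full solutions.
  x_2 = 4: the earlier basis element becomes x_1 - 4 = 0, giving x_1 = 4 — point (4, 4).
  x_2 = -11/12 + sqrt(457)/12: the earlier basis element becomes x_1 - 9*sqrt(457)/16 - 37/16 = 0, giving x_1 = 37/16 + 9*sqrt(457)/16 — point (37/16 + 9*sqrt(457)/16, -11/12 + sqrt(457)/12).
  x_2 = -sqrt(457)/12 - 11/12: the earlier basis element becomes x_1 - 37/16 + 9*sqrt(457)/16 = 0, giving x_1 = 37/16 - 9*sqrt(457)/16 — point (37/16 - 9*sqrt(457)/16, -sqrt(457)/12 - 11/12).

{(4, 4), (37/16 + 9*sqrt(457)/16, -11/12 + sqrt(457)/12), (37/16 - 9*sqrt(457)/16, -sqrt(457)/12 - 11/12)}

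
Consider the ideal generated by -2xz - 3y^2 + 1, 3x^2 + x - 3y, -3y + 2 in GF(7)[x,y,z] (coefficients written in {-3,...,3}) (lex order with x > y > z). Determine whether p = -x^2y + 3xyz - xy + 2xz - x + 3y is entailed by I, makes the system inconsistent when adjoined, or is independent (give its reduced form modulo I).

-x^2y + 3xyz - xy + 2xz - x + 3y is independent of I; its normal form modulo I is -2z - 2.

First compute the reduced Gröbner basis of I by Buchberger's algorithm.
f_1 = -2xz - 3y^2 + 1, LT = xz.
f_2 = 3x^2 + x - 3y, LT = x^2.
f_3 = -3y + 2, LT = y.

S(f_1,f_2): lcm = x^2z. S = -2xy^2 + 2xz + 3x + yz.
  reduce S modulo (f_1, f_2, f_3):
  remainder -x + 3z + 2 ≠ 0; add h_4 = -x + 3z + 2 to the basis.

S(f_1,h_4): lcm = xz. S = -2y^2 + 3z^2 + 2z + 3.
  reduce S modulo (f_1, f_2, f_3, h_4):
  remainder 3z^2 + 2z - 1 ≠ 0; add h_5 = 3z^2 + 2z - 1 to the basis.

The other S-polynomials (S(f_1,f_3), S(f_2,f_3), S(f_2,h_4), S(f_3,h_4), S(f_1,h_5), S(f_2,h_5), S(f_3,h_5), S(h_4,h_5)) all reduce to 0 modulo the current basis, so we have a Gröbner basis.
Inter-reduce: drop elements whose leading term is divisible by another's, tail-reduce, and make monic.
Reduced Gröbner basis: {x - 3z - 2, y - 3, z^2 + 3z + 2}.
Label its elements g_1 = x - 3z - 2, g_2 = y - 3, g_3 = z^2 + 3z + 2.

Reduce p = -x^2y + 3xyz - xy + 2xz - x + 3y modulo G:
  leading term x^2y: subtract (-xy)·g_1 from -x^2y + 3xyz - xy + 2xz - x + 3y → -3xy + 2xz - x + 3y
  leading term xy: subtract (-3y)·g_1 from -3xy + 2xz - x + 3y → 2xz - x - 2yz - 3y
  leading term xz: subtract (2z)·g_1 from 2xz - x - 2yz - 3y → -x - 2yz - 3y - z^2 - 3z
  leading term x: subtract (-1)·g_1 from -x - 2yz - 3y - z^2 - 3z → -2yz - 3y - z^2 + z - 2
  leading term yz: subtract (-2z)·g_2 from -2yz - 3y - z^2 + z - 2 → -3y - z^2 + 2z - 2
  leading term y: subtract (-3)·g_2 from -3y - z^2 + 2z - 2 → -z^2 + 2z + 3
  leading term z^2: subtract (-1)·g_3 from -z^2 + 2z + 3 → -2z - 2
  leading term z: no divisor's leading term divides it; move -2z to the remainder.
  leading term 1: no divisor's leading term divides it; move -2 to the remainder.
  normal form = -2z - 2.
The normal form is nonzero, so p ∉ I. Since p minus its normal form lies in I, I + (p) = I + (r) where r = -2z - 2; decide whether this ideal is the whole ring.
Run Buchberger on G together with r (pairs among the g_i already reduce to 0 since G is a Gröbner basis):
g_1 = x - 3z - 2, LT = x.
g_2 = y - 3, LT = y.
g_3 = z^2 + 3z + 2, LT = z^2.
r = -2z - 2, LT = z.

The S-polynomials (S(g_1,g_2), S(g_1,g_3), S(g_1,r), S(g_2,g_3), S(g_2,r), S(g_3,r)) all reduce to 0 modulo the current basis, so we have a Gröbner basis.
Inter-reduce: drop elements whose leading term is divisible by another's, tail-reduce, and make monic.
Reduced Gröbner basis: {x + 1, y - 3, z + 1}.
The reduced Gröbner basis of I + (p) is {x + 1, y - 3, z + 1} ≠ {1}, a proper ideal, so the enlarged system stays consistent: p is independent of I, with normal form -2z - 2.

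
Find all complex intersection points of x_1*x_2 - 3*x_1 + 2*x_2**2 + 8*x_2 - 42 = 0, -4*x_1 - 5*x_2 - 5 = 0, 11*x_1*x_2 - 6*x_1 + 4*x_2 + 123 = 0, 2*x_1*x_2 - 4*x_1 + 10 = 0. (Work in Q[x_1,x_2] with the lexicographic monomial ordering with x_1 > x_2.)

Compute a lex Gröbner basis by Buchberger's algorithm.
f_1 = x_1*x_2 - 3*x_1 + 2*x_2**2 + 8*x_2 - 42, LT = x_1*x_2.
f_2 = -4*x_1 - 5*x_2 - 5, LT = x_1.
f_3 = 11*x_1*x_2 - 6*x_1 + 4*x_2 + 123, LT = x_1*x_2.
f_4 = 2*x_1*x_2 - 4*x_1 + 10, LT = x_1*x_2.

S(f_1,f_2): lcm = x_1*x_2. S = -3*x_1 + 3/4*x_2**2 + 27/4*x_2 - 42.
  reduce S modulo (f_1, f_2, f_3, f_4):
  remainder 3/4*x_2**2 + 21/2*x_2 - 153/4 ≠ 0; add h_5 = 3/4*x_2**2 + 21/2*x_2 - 153/4 to the basis.

S(f_1,f_3): lcm = x_1*x_2. S = -27/11*x_1 + 2*x_2**2 + 84/11*x_2 - 585/11.
  reduce S modulo (f_1, f_2, f_3, f_4, h_5):
  remainder -761/44*x_2 + 2283/44 ≠ 0; add h_6 = -761/44*x_2 + 2283/44 to the basis.

The other S-polynomials (S(f_1,f_4), S(f_2,f_3), S(f_2,f_4), S(f_3,f_4), S(f_1,h_5), S(f_2,h_5), S(f_3,h_5), S(f_4,h_5), S(f_1,h_6), S(f_2,h_6), S(f_3,h_6), S(f_4,h_6), S(h_5,h_6)) all reduce to 0 modulo the current basis, so we have a Gröbner basis.
Inter-reduce: drop elements whose leading term is divisible by another's, tail-reduce, and make monic.
Reduced Gröbner basis: {x_1 + 5, x_2 - 3}.

Since the basis is lex-ordered, x_2 - 3 is univariate in x_2. Its roots are {3}. Back-substituting each root into the other basis elements fixes the other coordinates.
  x_2 = 3: the earlier basis element becomes x_1 + 5 = 0, giving x_1 = -5 — point (-5, 3).

{(-5, 3)}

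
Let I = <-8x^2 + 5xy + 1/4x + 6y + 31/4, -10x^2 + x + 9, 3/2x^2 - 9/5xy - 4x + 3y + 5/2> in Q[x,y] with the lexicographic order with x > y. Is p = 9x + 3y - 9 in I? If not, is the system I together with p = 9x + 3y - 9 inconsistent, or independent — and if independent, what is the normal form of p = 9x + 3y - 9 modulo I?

First compute the reduced Gröbner basis of I by Buchberger's algorithm.
f_1 = -8x^2 + 5xy + 1/4x + 6y + 31/4, LT = x^2.
f_2 = -10x^2 + x + 9, LT = x^2.
f_3 = 3/2x^2 - 9/5xy - 4x + 3y + 5/2, LT = x^2.

S(f_1,f_2): lcm = x^2. S = -5/8xy + 11/160x - 3/4y - 11/160.
  leading term xy: no divisor's leading term divides it; move -5/8xy to the remainder.
  leading term x: no divisor's leading term divides it; move 11/160x to the remainder.
  leading term y: no divisor's leading term divides it; move -3/4y to the remainder.
  leading term 1: no divisor's leading term divides it; move -11/160 to the remainder.
  remainder -5/8xy + 11/160x - 3/4y - 11/160 ≠ 0; add h_4 = -5/8xy + 11/160x - 3/4y - 11/160 to the basis.

S(f_1,f_3): lcm = x^2. S = 23/40xy + 253/96x - 11/4y - 253/96.
  leading term xy: subtract (-23/25)·h_4 from 23/40xy + 253/96x - 11/4y - 253/96 → 1012/375x - 86/25y - 1012/375
  leading term x: no divisor's leading term divides it; move 1012/375x to the remainder.
  leading term y: no divisor's leading term divides it; move -86/25y to the remainder.
  leading term 1: no divisor's leading term divides it; move -1012/375 to the remainder.
  remainder 1012/375x - 86/25y - 1012/375 ≠ 0; add h_5 = 1012/375x - 86/25y - 1012/375 to the basis.

S(f_1,h_4): lcm = x^2y. S = 11/100x^2 - 5/8xy^2 - 197/160xy - 11/100x - 3/4y^2 - 31/32y.
  leading term x^2: subtract (-11/800)·f_1 from 11/100x^2 - 5/8xy^2 - 197/160xy - 11/100x - 3/4y^2 - 31/32y → -5/8xy^2 - 93/80xy - 341/3200x - 3/4y^2 - 709/800y + 341/3200
  leading term xy^2: subtract (y)·h_4 from -5/8xy^2 - 93/80xy - 341/3200x - 3/4y^2 - 709/800y + 341/3200 → -197/160xy - 341/3200x - 327/400y + 341/3200
  leading term xy: subtract (197/100)·h_4 from -197/160xy - 341/3200x - 327/400y + 341/3200 → -121/500x + 33/50y + 121/500
  leading term x: subtract (-33/368)·h_5 from -121/500x + 33/50y + 121/500 → 1617/4600y
  leading term y: no divisor's leading term divides it; move 1617/4600y to the remainder.
  remainder 1617/4600y ≠ 0; add h_6 = 1617/4600y to the basis.

The other S-polynomials (S(f_2,f_3), S(f_2,h_4), S(f_3,h_4), S(f_1,h_5), S(f_2,h_5), S(f_3,h_5), S(h_4,h_5), S(f_1,h_6), S(f_2,h_6), S(f_3,h_6), S(h_4,h_6), S(h_5,h_6)) all reduce to 0 modulo the current basis, so we have a Gröbner basis.
Inter-reduce: drop elements whose leading term is divisible by another's, tail-reduce, and make monic.
Reduced Gröbner basis: {x - 1, y}.
Label its elements g_1 = x - 1, g_2 = y.

Reduce p = 9x + 3y - 9 modulo G:
  leading term x: subtract (9)·g_1 from 9x + 3y - 9 → 3y
  leading term y: subtract (3)·g_2 from 3y → 0
  normal form = 0.
Since the normal form is 0, p ∈ I.

9x + 3y - 9 lies in I (it reduces to 0).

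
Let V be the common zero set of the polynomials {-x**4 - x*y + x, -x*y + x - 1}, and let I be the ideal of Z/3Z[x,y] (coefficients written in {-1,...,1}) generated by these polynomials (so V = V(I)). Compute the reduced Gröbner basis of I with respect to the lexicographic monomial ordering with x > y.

The reduced Gröbner basis is the canonical form of the ideal for this ordering.

f_1 = -x**4 - x*y + x, LT = x**4.
f_2 = -x*y + x - 1, LT = x*y.

S(f_1,f_2): lcm = x**4*y. S = x**4 - x**3 + x*y**2 - x*y.
  leading term x**4: subtract (-1)·f_1 from x**4 - x**3 + x*y**2 - x*y → -x**3 + x*y**2 + x*y + x
  leading term x**3: no divisor's leading term divides it; move -x**3 to the remainder.
  leading term x*y**2: subtract (-y)·f_2 from x*y**2 + x*y + x → -x*y + x - y
  leading term x*y: subtract (1)·f_2 from -x*y + x - y → -y + 1
  leading term y: no divisor's leading term divides it; move -y to the remainder.
  leading term 1: no divisor's leading term divides it; move 1 to the remainder.
  remainder -x**3 - y + 1 ≠ 0; add g_3 = -x**3 - y + 1 to the basis.

S(f_2,g_3): lcm = x**3*y. S = -x**3 + x**2 - y**2 + y.
  leading term x**3: subtract (1)·g_3 from -x**3 + x**2 - y**2 + y → x**2 - y**2 - y - 1
  leading term x**2: no divisor's leading term divides it; move x**2 to the remainder.
  leading term y**2: no divisor's leading term divides it; move -y**2 to the remainder.
  leading term y: no divisor's leading term divides it; move -y to the remainder.
  leading term 1: no divisor's leading term divides it; move -1 to the remainder.
  remainder x**2 - y**2 - y - 1 ≠ 0; add g_4 = x**2 - y**2 - y - 1 to the basis.

S(f_2,g_4): lcm = x**2*y. S = -x**2 + x + y**3 + y**2 + y.
  leading term x**2: subtract (-1)·g_4 from -x**2 + x + y**3 + y**2 + y → x + y**3 - 1
  leading term x: no divisor's leading term divides it; move x to the remainder.
  leading term y**3: no divisor's leading term divides it; move y**3 to the remainder.
  leading term 1: no divisor's leading term divides it; move -1 to the remainder.
  remainder x + y**3 - 1 ≠ 0; add g_5 = x + y**3 - 1 to the basis.

S(f_2,g_5): lcm = x*y. S = -x - y**4 + y + 1.
  leading term x: subtract (-1)·g_5 from -x - y**4 + y + 1 → -y**4 + y**3 + y
  leading term y**4: no divisor's leading term divides it; move -y**4 to the remainder.
  leading term y**3: no divisor's leading term divides it; move y**3 to the remainder.
  leading term y: no divisor's leading term divides it; move y to the remainder.
  remainder -y**4 + y**3 + y ≠ 0; add g_6 = -y**4 + y**3 + y to the basis.

The other S-polynomials (S(f_1,g_3), S(f_1,g_4), S(g_3,g_4), S(f_1,g_5), S(g_3,g_5), S(g_4,g_5), S(f_1,g_6), S(f_2,g_6), S(g_3,g_6), S(g_4,g_6), S(g_5,g_6)) all reduce to 0 modulo the current basis, so we have a Gröbner basis.
Inter-reduce: drop elements whose leading term is divisible by another's, tail-reduce, and make monic.

G = {x + y**3 - 1, y**4 - y**3 - y}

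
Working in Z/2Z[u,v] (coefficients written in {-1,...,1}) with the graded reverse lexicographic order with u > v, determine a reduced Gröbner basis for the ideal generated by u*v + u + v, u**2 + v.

G = {u**2 + v, u*v + u + v, v**2 + u}

f_1 = u*v + u + v, LT = u*v.
f_2 = u**2 + v, LT = u**2.

S(f_1,f_2): lcm = u**2*v. S = u**2 + u*v + v**2.
  leading term u**2: subtract (1)·f_2 from u**2 + u*v + v**2 → u*v + v**2 + v
  leading term u*v: subtract (1)·f_1 from u*v + v**2 + v → v**2 + u
  leading term v**2: no divisor's leading term divides it; move v**2 to the remainder.
  leading term u: no divisor's leading term divides it; move u to the remainder.
  remainder v**2 + u ≠ 0; add g_3 = v**2 + u to the basis.

S(f_1,g_3): lcm = u*v**2. S = u**2 + u*v + v**2.
  leading term u**2: subtract (1)·f_2 from u**2 + u*v + v**2 → u*v + v**2 + v
  leading term u*v: subtract (1)·f_1 from u*v + v**2 + v → v**2 + u
  leading term v**2: subtract (1)·g_3 from v**2 + u → 0
  remainder 0.

S(f_2,g_3): leading monomials are coprime, so the S-polynomial reduces to 0 (Buchberger's first criterion).
Every S-polynomial of the final basis reduces to 0, so we have a Gröbner basis.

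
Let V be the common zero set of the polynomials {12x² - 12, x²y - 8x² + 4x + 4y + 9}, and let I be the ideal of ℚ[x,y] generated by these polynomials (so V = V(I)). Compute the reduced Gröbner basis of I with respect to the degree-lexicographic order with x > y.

f_1 = 12x² - 12, LT = x².
f_2 = x²y - 8x² + 4x + 4y + 9, LT = x²y.

S(f_1,f_2): lcm = x²y. S = 8x² - 4x - 5y - 9.
  leading term x²: subtract (⅔)·f_1 from 8x² - 4x - 5y - 9 → -4x - 5y - 1
  leading term x: no divisor's leading term divides it; move -4x to the remainder.
  leading term y: no divisor's leading term divides it; move -5y to the remainder.
  leading term 1: no divisor's leading term divides it; move -1 to the remainder.
  remainder -4x - 5y - 1 ≠ 0; add g_3 = -4x - 5y - 1 to the basis.

S(f_1,g_3): lcm = x². S = -5/4xy - ¼x - 1.
  leading term xy: subtract (5/16y)·g_3 from -5/4xy - ¼x - 1 → 25/16y² - ¼x + 5/16y - 1
  leading term y²: no divisor's leading term divides it; move 25/16y² to the remainder.
  leading term x: subtract (1/16)·g_3 from -¼x + 5/16y - 1 → ⅝y - 15/16
  leading term y: no divisor's leading term divides it; move ⅝y to the remainder.
  leading term 1: no divisor's leading term divides it; move -15/16 to the remainder.
  remainder 25/16y² + ⅝y - 15/16 ≠ 0; add g_4 = 25/16y² + ⅝y - 15/16 to the basis.

The other S-polynomials (S(f_2,g_3), S(f_1,g_4), S(f_2,g_4), S(g_3,g_4)) all reduce to 0 modulo the current basis, so we have a Gröbner basis.
Inter-reduce: drop elements whose leading term is divisible by another's, tail-reduce, and make monic.

G = {y² + ⅖y - ⅗, x + 5/4y + ¼}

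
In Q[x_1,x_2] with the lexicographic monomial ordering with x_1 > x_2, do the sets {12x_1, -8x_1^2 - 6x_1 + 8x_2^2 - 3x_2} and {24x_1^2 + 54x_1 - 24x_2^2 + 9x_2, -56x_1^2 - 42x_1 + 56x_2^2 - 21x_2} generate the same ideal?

Yes, the ideals are equal.

Since reduced Gröbner bases are canonical representatives of ideals under a given ordering, it suffices to compute and compare them.
Buchberger on the first generating set:
f_1 = 12x_1, LT = x_1.
f_2 = -8x_1^2 - 6x_1 + 8x_2^2 - 3x_2, LT = x_1^2.

S(f_1,f_2): lcm = x_1^2. S = -3/4x_1 + x_2^2 - 3/8x_2.
  reduce S modulo (f_1, f_2):
  remainder x_2^2 - 3/8x_2 ≠ 0; add g_3 = x_2^2 - 3/8x_2 to the basis.

The other S-polynomials (S(f_1,g_3), S(f_2,g_3)) all reduce to 0 modulo the current basis, so we have a Gröbner basis.
Inter-reduce: drop elements whose leading term is divisible by another's, tail-reduce, and make monic.
Reduced Gröbner basis: {x_1, x_2^2 - 3/8x_2}.

Buchberger on the second generating set:
h_1 = 24x_1^2 + 54x_1 - 24x_2^2 + 9x_2, LT = x_1^2.
h_2 = -56x_1^2 - 42x_1 + 56x_2^2 - 21x_2, LT = x_1^2.

S(h_1,h_2): lcm = x_1^2. S = 3/2x_1.
  reduce S modulo (h_1, h_2):
  remainder 3/2x_1 ≠ 0; add k_3 = 3/2x_1 to the basis.

S(h_1,k_3): lcm = x_1^2. S = 9/4x_1 - x_2^2 + 3/8x_2.
  reduce S modulo (h_1, h_2, k_3):
  remainder -x_2^2 + 3/8x_2 ≠ 0; add k_4 = -x_2^2 + 3/8x_2 to the basis.

The other S-polynomials (S(h_2,k_3), S(h_1,k_4), S(h_2,k_4), S(k_3,k_4)) all reduce to 0 modulo the current basis, so we have a Gröbner basis.
Inter-reduce: drop elements whose leading term is divisible by another's, tail-reduce, and make monic.
Reduced Gröbner basis: {x_1, x_2^2 - 3/8x_2}.

Same reduced basis, so the two generating sets span the same ideal.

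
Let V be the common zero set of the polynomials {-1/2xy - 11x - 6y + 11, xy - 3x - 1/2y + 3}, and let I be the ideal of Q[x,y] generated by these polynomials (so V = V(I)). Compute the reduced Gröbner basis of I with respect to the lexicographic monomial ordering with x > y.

G = {x + 1/2y - 1, y^2 - 4y}

The reduced Gröbner basis is the canonical form of the ideal for this ordering.

f_1 = -1/2xy - 11x - 6y + 11, LT = xy.
f_2 = xy - 3x - 1/2y + 3, LT = xy.

S(f_1,f_2): lcm = xy. S = 25x + 25/2y - 25.
  leading term x: no divisor's leading term divides it; move 25x to the remainder.
  leading term y: no divisor's leading term divides it; move 25/2y to the remainder.
  leading term 1: no divisor's leading term divides it; move -25 to the remainder.
  remainder 25x + 25/2y - 25 ≠ 0; add g_3 = 25x + 25/2y - 25 to the basis.

S(f_1,g_3): lcm = xy. S = 22x - 1/2y^2 + 13y - 22.
  leading term x: subtract (22/25)·g_3 from 22x - 1/2y^2 + 13y - 22 → -1/2y^2 + 2y
  leading term y^2: no divisor's leading term divides it; move -1/2y^2 to the remainder.
  leading term y: no divisor's leading term divides it; move 2y to the remainder.
  remainder -1/2y^2 + 2y ≠ 0; add g_4 = -1/2y^2 + 2y to the basis.

The other S-polynomials (S(f_2,g_3), S(f_1,g_4), S(f_2,g_4), S(g_3,g_4)) all reduce to 0 modulo the current basis, so we have a Gröbner basis.
Inter-reduce: drop elements whose leading term is divisible by another's, tail-reduce, and make monic.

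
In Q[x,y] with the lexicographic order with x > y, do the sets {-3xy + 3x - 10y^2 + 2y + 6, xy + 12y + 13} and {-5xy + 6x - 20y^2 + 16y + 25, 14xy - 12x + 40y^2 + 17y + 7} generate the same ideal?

For a fixed monomial order, each ideal has a unique reduced Gröbner basis; comparing bases decides equality.
Buchberger on the first generating set:
f_1 = -3xy + 3x - 10y^2 + 2y + 6, LT = xy.
f_2 = xy + 12y + 13, LT = xy.

S(f_1,f_2): lcm = xy. S = -x + 10/3y^2 - 38/3y - 15.
  leading term x: no divisor's leading term divides it; move -x to the remainder.
  leading term y^2: no divisor's leading term divides it; move 10/3y^2 to the remainder.
  leading term y: no divisor's leading term divides it; move -38/3y to the remainder.
  leading term 1: no divisor's leading term divides it; move -15 to the remainder.
  remainder -x + 10/3y^2 - 38/3y - 15 ≠ 0; add g_3 = -x + 10/3y^2 - 38/3y - 15 to the basis.

S(f_1,g_3): lcm = xy. S = -x + 10/3y^3 - 28/3y^2 - 47/3y - 2.
  leading term x: subtract (1)·g_3 from -x + 10/3y^3 - 28/3y^2 - 47/3y - 2 → 10/3y^3 - 38/3y^2 - 3y + 13
  leading term y^3: no divisor's leading term divides it; move 10/3y^3 to the remainder.
  leading term y^2: no divisor's leading term divides it; move -38/3y^2 to the remainder.
  leading term y: no divisor's leading term divides it; move -3y to the remainder.
  leading term 1: no divisor's leading term divides it; move 13 to the remainder.
  remainder 10/3y^3 - 38/3y^2 - 3y + 13 ≠ 0; add g_4 = 10/3y^3 - 38/3y^2 - 3y + 13 to the basis.

The other S-polynomials (S(f_2,g_3), S(f_1,g_4), S(f_2,g_4), S(g_3,g_4)) all reduce to 0 modulo the current basis, so we have a Gröbner basis.
Inter-reduce: drop elements whose leading term is divisible by another's, tail-reduce, and make monic.
Reduced Gröbner basis: {x - 10/3y^2 + 38/3y + 15, y^3 - 19/5y^2 - 9/10y + 39/10}.

Buchberger on the second generating set:
h_1 = -5xy + 6x - 20y^2 + 16y + 25, LT = xy.
h_2 = 14xy - 12x + 40y^2 + 17y + 7, LT = xy.

S(h_1,h_2): lcm = xy. S = -12/35x + 8/7y^2 - 309/70y - 11/2.
  leading term x: no divisor's leading term divides it; move -12/35x to the remainder.
  leading term y^2: no divisor's leading term divides it; move 8/7y^2 to the remainder.
  leading term y: no divisor's leading term divides it; move -309/70y to the remainder.
  leading term 1: no divisor's leading term divides it; move -11/2 to the remainder.
  remainder -12/35x + 8/7y^2 - 309/70y - 11/2 ≠ 0; add k_3 = -12/35x + 8/7y^2 - 309/70y - 11/2 to the basis.

S(h_1,k_3): lcm = xy. S = -6/5x + 10/3y^3 - 71/8y^2 - 2309/120y - 5.
  leading term x: subtract (7/2)·k_3 from -6/5x + 10/3y^3 - 71/8y^2 - 2309/120y - 5 → 10/3y^3 - 103/8y^2 - 91/24y + 57/4
  leading term y^3: no divisor's leading term divides it; move 10/3y^3 to the remainder.
  leading term y^2: no divisor's leading term divides it; move -103/8y^2 to the remainder.
  leading term y: no divisor's leading term divides it; move -91/24y to the remainder.
  leading term 1: no divisor's leading term divides it; move 57/4 to the remainder.
  remainder 10/3y^3 - 103/8y^2 - 91/24y + 57/4 ≠ 0; add k_4 = 10/3y^3 - 103/8y^2 - 91/24y + 57/4 to the basis.

The other S-polynomials (S(h_2,k_3), S(h_1,k_4), S(h_2,k_4), S(k_3,k_4)) all reduce to 0 modulo the current basis, so we have a Gröbner basis.
Inter-reduce: drop elements whose leading term is divisible by another's, tail-reduce, and make monic.
Reduced Gröbner basis: {x - 10/3y^2 + 103/8y + 385/24, y^3 - 309/80y^2 - 91/80y + 171/40}.

These differ, so the ideals are not equal.

No, the ideals differ.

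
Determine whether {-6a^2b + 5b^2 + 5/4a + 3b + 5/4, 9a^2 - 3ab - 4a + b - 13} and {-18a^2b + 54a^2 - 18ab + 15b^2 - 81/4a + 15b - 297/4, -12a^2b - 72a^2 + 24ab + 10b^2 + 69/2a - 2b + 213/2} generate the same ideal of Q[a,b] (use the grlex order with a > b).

Yes, the ideals are equal.

Equality of ideals is decidable: compute both reduced Gröbner bases (unique for the ordering) and check whether they agree.
Buchberger on the first generating set:
f_1 = -6a^2b + 5b^2 + 5/4a + 3b + 5/4, LT = a^2b.
f_2 = 9a^2 - 3ab - 4a + b - 13, LT = a^2.

S(f_1,f_2): lcm = a^2b. S = 1/3ab^2 + 4/9ab - 17/18b^2 - 5/24a + 17/18b - 5/24.
  leading term ab^2: no divisor's leading term divides it; move 1/3ab^2 to the remainder.
  leading term ab: no divisor's leading term divides it; move 4/9ab to the remainder.
  leading term b^2: no divisor's leading term divides it; move -17/18b^2 to the remainder.
  leading term a: no divisor's leading term divides it; move -5/24a to the remainder.
  leading term b: no divisor's leading term divides it; move 17/18b to the remainder.
  leading term 1: no divisor's leading term divides it; move -5/24 to the remainder.
  remainder 1/3ab^2 + 4/9ab - 17/18b^2 - 5/24a + 17/18b - 5/24 ≠ 0; add g_3 = 1/3ab^2 + 4/9ab - 17/18b^2 - 5/24a + 17/18b - 5/24 to the basis.

S(f_1,g_3): lcm = a^2b^2. S = -4/3a^2b + 17/6ab^2 - 5/6b^3 + 5/8a^2 - 73/24ab - 1/2b^2 + 5/8a - 5/24b.
  leading term a^2b: subtract (2/9)·f_1 from -4/3a^2b + 17/6ab^2 - 5/6b^3 + 5/8a^2 - 73/24ab - 1/2b^2 + 5/8a - 5/24b → 17/6ab^2 - 5/6b^3 + 5/8a^2 - 73/24ab - 29/18b^2 + 25/72a - 7/8b - 5/18
  leading term ab^2: subtract (17/2)·g_3 from 17/6ab^2 - 5/6b^3 + 5/8a^2 - 73/24ab - 29/18b^2 + 25/72a - 7/8b - 5/18 → -5/6b^3 + 5/8a^2 - 491/72ab + 77/12b^2 + 305/144a - 641/72b + 215/144
  leading term b^3: no divisor's leading term divides it; move -5/6b^3 to the remainder.
  leading term a^2: subtract (5/72)·f_2 from 5/8a^2 - 491/72ab + 77/12b^2 + 305/144a - 641/72b + 215/144 → -119/18ab + 77/12b^2 + 115/48a - 323/36b + 115/48
  leading term ab: no divisor's leading term divides it; move -119/18ab to the remainder.
  leading term b^2: no divisor's leading term divides it; move 77/12b^2 to the remainder.
  leading term a: no divisor's leading term divides it; move 115/48a to the remainder.
  leading term b: no divisor's leading term divides it; move -323/36b to the remainder.
  leading term 1: no divisor's leading term divides it; move 115/48 to the remainder.
  remainder -5/6b^3 - 119/18ab + 77/12b^2 + 115/48a - 323/36b + 115/48 ≠ 0; add g_4 = -5/6b^3 - 119/18ab + 77/12b^2 + 115/48a - 323/36b + 115/48 to the basis.

The other S-polynomials (S(f_2,g_3), S(f_1,g_4), S(f_2,g_4), S(g_3,g_4)) all reduce to 0 modulo the current basis, so we have a Gröbner basis.
Inter-reduce: drop elements whose leading term is divisible by another's, tail-reduce, and make monic.
Reduced Gröbner basis: {ab^2 + 4/3ab - 17/6b^2 - 5/8a + 17/6b - 5/8, b^3 + 119/15ab - 77/10b^2 - 23/8a + 323/30b - 23/8, a^2 - 1/3ab - 4/9a + 1/9b - 13/9}.

Buchberger on the second generating set:
h_1 = -18a^2b + 54a^2 - 18ab + 15b^2 - 81/4a + 15b - 297/4, LT = a^2b.
h_2 = -12a^2b - 72a^2 + 24ab + 10b^2 + 69/2a - 2b + 213/2, LT = a^2b.

S(h_1,h_2): lcm = a^2b. S = -9a^2 + 3ab + 4a - b + 13.
  leading term a^2: no divisor's leading term divides it; move -9a^2 to the remainder.
  leading term ab: no divisor's leading term divides it; move 3ab to the remainder.
  leading term a: no divisor's leading term divides it; move 4a to the remainder.
  leading term b: no divisor's leading term divides it; move -b to the remainder.
  leading term 1: no divisor's leading term divides it; move 13 to the remainder.
  remainder -9a^2 + 3ab + 4a - b + 13 ≠ 0; add k_3 = -9a^2 + 3ab + 4a - b + 13 to the basis.

S(h_1,k_3): lcm = a^2b. S = 1/3ab^2 - 3a^2 + 13/9ab - 17/18b^2 + 9/8a + 11/18b + 33/8.
  leading term ab^2: no divisor's leading term divides it; move 1/3ab^2 to the remainder.
  leading term a^2: subtract (1/3)·k_3 from -3a^2 + 13/9ab - 17/18b^2 + 9/8a + 11/18b + 33/8 → 4/9ab - 17/18b^2 - 5/24a + 17/18b - 5/24
  leading term ab: no divisor's leading term divides it; move 4/9ab to the remainder.
  leading term b^2: no divisor's leading term divides it; move -17/18b^2 to the remainder.
  leading term a: no divisor's leading term divides it; move -5/24a to the remainder.
  leading term b: no divisor's leading term divides it; move 17/18b to the remainder.
  leading term 1: no divisor's leading term divides it; move -5/24 to the remainder.
  remainder 1/3ab^2 + 4/9ab - 17/18b^2 - 5/24a + 17/18b - 5/24 ≠ 0; add k_4 = 1/3ab^2 + 4/9ab - 17/18b^2 - 5/24a + 17/18b - 5/24 to the basis.

S(h_1,k_4): lcm = a^2b^2. S = -13/3a^2b + 23/6ab^2 - 5/6b^3 + 5/8a^2 - 41/24ab - 5/6b^2 + 5/8a + 33/8b.
  leading term a^2b: subtract (13/54)·h_1 from -13/3a^2b + 23/6ab^2 - 5/6b^3 + 5/8a^2 - 41/24ab - 5/6b^2 + 5/8a + 33/8b → 23/6ab^2 - 5/6b^3 - 99/8a^2 + 21/8ab - 40/9b^2 + 11/2a + 37/72b + 143/8
  leading term ab^2: subtract (23/2)·k_4 from 23/6ab^2 - 5/6b^3 - 99/8a^2 + 21/8ab - 40/9b^2 + 11/2a + 37/72b + 143/8 → -5/6b^3 - 99/8a^2 - 179/72ab + 77/12b^2 + 379/48a - 745/72b + 973/48
  leading term b^3: no divisor's leading term divides it; move -5/6b^3 to the remainder.
  leading term a^2: subtract (11/8)·k_3 from -99/8a^2 - 179/72ab + 77/12b^2 + 379/48a - 745/72b + 973/48 → -119/18ab + 77/12b^2 + 115/48a - 323/36b + 115/48
  leading term ab: no divisor's leading term divides it; move -119/18ab to the remainder.
  leading term b^2: no divisor's leading term divides it; move 77/12b^2 to the remainder.
  leading term a: no divisor's leading term divides it; move 115/48a to the remainder.
  leading term b: no divisor's leading term divides it; move -323/36b to the remainder.
  leading term 1: no divisor's leading term divides it; move 115/48 to the remainder.
  remainder -5/6b^3 - 119/18ab + 77/12b^2 + 115/48a - 323/36b + 115/48 ≠ 0; add k_5 = -5/6b^3 - 119/18ab + 77/12b^2 + 115/48a - 323/36b + 115/48 to the basis.

The other S-polynomials (S(h_2,k_3), S(h_2,k_4), S(k_3,k_4), S(h_1,k_5), S(h_2,k_5), S(k_3,k_5), S(k_4,k_5)) all reduce to 0 modulo the current basis, so we have a Gröbner basis.
Inter-reduce: drop elements whose leading term is divisible by another's, tail-reduce, and make monic.
Reduced Gröbner basis: {ab^2 + 4/3ab - 17/6b^2 - 5/8a + 17/6b - 5/8, b^3 + 119/15ab - 77/10b^2 - 23/8a + 323/30b - 23/8, a^2 - 1/3ab - 4/9a + 1/9b - 13/9}.

The two bases agree; hence the ideals are identical.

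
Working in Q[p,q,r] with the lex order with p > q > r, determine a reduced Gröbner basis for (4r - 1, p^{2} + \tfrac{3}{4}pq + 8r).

G = {p^{2} + \tfrac{3}{4}pq + 2, r - \tfrac{1}{4}}

Buchberger's algorithm terminates because the ascending chain of leading-term ideals stabilizes.

f_1 = 4r - 1, LT = r.
f_2 = p^{2} + \tfrac{3}{4}pq + 8r, LT = p^{2}.

The S-polynomials (S(f_1,f_2)) all reduce to 0 modulo the current basis, so we have a Gröbner basis.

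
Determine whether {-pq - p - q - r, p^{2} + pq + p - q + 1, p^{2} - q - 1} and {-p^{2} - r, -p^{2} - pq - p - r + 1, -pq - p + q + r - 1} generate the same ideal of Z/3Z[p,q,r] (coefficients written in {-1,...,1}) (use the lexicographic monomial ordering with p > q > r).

Yes, the ideals are equal.

For a fixed monomial order, each ideal has a unique reduced Gröbner basis; comparing bases decides equality.
Buchberger on the first generating set:
f_1 = -pq - p - q - r, LT = pq.
f_2 = p^{2} + pq + p - q + 1, LT = p^{2}.
f_3 = p^{2} - q - 1, LT = p^{2}.

S(f_1,f_2): lcm = p^{2}q. S = p^{2} - pq^{2} + pr + q^{2} - q.
  reduce S modulo (f_1, f_2, f_3):
  remainder pr - p - q^{2} + qr - 1 ≠ 0; add g_4 = pr - p - q^{2} + qr - 1 to the basis.

S(f_1,f_3): lcm = p^{2}q. S = p^{2} + pq + pr + q^{2} + q.
  reduce S modulo (f_1, f_2, f_3, g_4):
  remainder -q^{2} - qr - q ≠ 0; add g_5 = -q^{2} - qr - q to the basis.

S(f_2,f_3): lcm = p^{2}. S = pq + p - 1.
  reduce S modulo (f_1, f_2, f_3, g_4, g_5):
  remainder -q - r - 1 ≠ 0; add g_6 = -q - r - 1 to the basis.

S(f_1,g_4): lcm = pqr. S = pq + pr + q^{3} - q^{2}r + qr + q + r^{2}.
  reduce S modulo (f_1, f_2, f_3, g_4, g_5, g_6):
  remainder r^{3} + 1 ≠ 0; add g_7 = r^{3} + 1 to the basis.

S(f_1,g_5): lcm = pq^{2}. S = -pqr + q^{2} + qr.
  reduce S modulo (f_1, f_2, f_3, g_4, g_5, g_6, g_7):
  remainder p - r^{2} ≠ 0; add g_8 = p - r^{2} to the basis.

The other S-polynomials (S(f_2,g_4), S(f_3,g_4), S(f_2,g_5), S(f_3,g_5), S(g_4,g_5), S(f_1,g_6), S(f_2,g_6), S(f_3,g_6), S(g_4,g_6), S(g_5,g_6), S(f_1,g_7), S(f_2,g_7), S(f_3,g_7), S(g_4,g_7), S(g_5,g_7), S(g_6,g_7), S(f_1,g_8), S(f_2,g_8), S(f_3,g_8), S(g_4,g_8), S(g_5,g_8), S(g_6,g_8), S(g_7,g_8)) all reduce to 0 modulo the current basis, so we have a Gröbner basis.
Inter-reduce: drop elements whose leading term is divisible by another's, tail-reduce, and make monic.
Reduced Gröbner basis: {p - r^{2}, q + r + 1, r^{3} + 1}.

Buchberger on the second generating set:
h_1 = -p^{2} - r, LT = p^{2}.
h_2 = -p^{2} - pq - p - r + 1, LT = p^{2}.
h_3 = -pq - p + q + r - 1, LT = pq.

S(h_1,h_2): lcm = p^{2}. S = -pq - p + 1.
  reduce S modulo (h_1, h_2, h_3):
  remainder -q - r - 1 ≠ 0; add k_4 = -q - r - 1 to the basis.

S(h_1,h_3): lcm = p^{2}q. S = -p^{2} + pq + pr - p + qr.
  reduce S modulo (h_1, h_2, h_3, k_4):
  remainder pr + p - r^{2} + 1 ≠ 0; add k_5 = pr + p - r^{2} + 1 to the basis.

S(h_3,k_4): lcm = pq. S = -pr - q - r + 1.
  reduce S modulo (h_1, h_2, h_3, k_4, k_5):
  remainder p - r^{2} ≠ 0; add k_6 = p - r^{2} to the basis.

S(h_1,k_5): lcm = p^{2}r. S = -p^{2} + pr^{2} - p + r^{2}.
  reduce S modulo (h_1, h_2, h_3, k_4, k_5, k_6):
  remainder r^{3} + 1 ≠ 0; add k_7 = r^{3} + 1 to the basis.

The other S-polynomials (S(h_2,h_3), S(h_1,k_4), S(h_2,k_4), S(h_2,k_5), S(h_3,k_5), S(k_4,k_5), S(h_1,k_6), S(h_2,k_6), S(h_3,k_6), S(k_4,k_6), S(k_5,k_6), S(h_1,k_7), S(h_2,k_7), S(h_3,k_7), S(k_4,k_7), S(k_5,k_7), S(k_6,k_7)) all reduce to 0 modulo the current basis, so we have a Gröbner basis.
Inter-reduce: drop elements whose leading term is divisible by another's, tail-reduce, and make monic.
Reduced Gröbner basis: {p - r^{2}, q + r + 1, r^{3} + 1}.

The two bases agree; hence the ideals are identical.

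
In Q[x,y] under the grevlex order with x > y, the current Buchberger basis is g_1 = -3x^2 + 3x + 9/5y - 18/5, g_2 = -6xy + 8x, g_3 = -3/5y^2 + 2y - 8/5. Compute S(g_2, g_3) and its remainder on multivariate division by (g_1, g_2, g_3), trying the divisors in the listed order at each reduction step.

S(g_2, g_3) = 2xy - 8/3x; remainder on division = 0.

lcm(LM(g_2), LM(g_3)) = xy^2.
S = (lcm/LT(g_2))·g_2 − (lcm/LT(g_3))·g_3 = 2xy - 8/3x.
Reduce S modulo (g_1, g_2, g_3) in that order:
  leading term xy: subtract (-1/3)·g_2 from 2xy - 8/3x → 0
The remainder is 0, so this S-polynomial contributes no new basis element.
This is the inner loop of Buchberger's algorithm — each nonzero remainder becomes a new basis element.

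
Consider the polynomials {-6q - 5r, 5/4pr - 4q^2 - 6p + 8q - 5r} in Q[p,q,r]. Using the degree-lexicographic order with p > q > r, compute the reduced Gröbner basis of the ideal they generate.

G = {pr - 20/9r^2 - 24/5p - 28/3r, q + 5/6r}

f_1 = -6q - 5r, LT = q.
f_2 = 5/4pr - 4q^2 - 6p + 8q - 5r, LT = pr.

The S-polynomials (S(f_1,f_2)) all reduce to 0 modulo the current basis, so we have a Gröbner basis.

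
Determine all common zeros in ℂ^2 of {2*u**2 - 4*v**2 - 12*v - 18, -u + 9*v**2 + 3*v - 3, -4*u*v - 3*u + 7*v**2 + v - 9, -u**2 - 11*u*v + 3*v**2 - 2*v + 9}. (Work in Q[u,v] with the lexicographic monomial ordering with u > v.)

{(-3, 0)}

Compute a lex Gröbner basis by Buchberger's algorithm.
f_1 = 2*u**2 - 4*v**2 - 12*v - 18, LT = u**2.
f_2 = -u + 9*v**2 + 3*v - 3, LT = u.
f_3 = -4*u*v - 3*u + 7*v**2 + v - 9, LT = u*v.
f_4 = -u**2 - 11*u*v + 3*v**2 - 2*v + 9, LT = u**2.

S(f_1,f_2): lcm = u**2. S = 9*u*v**2 + 3*u*v - 3*u - 2*v**2 - 6*v - 9.
  reduce S modulo (f_1, f_2, f_3, f_4):
  remainder 81*v**4 + 54*v**3 - 47*v**2 - 24*v ≠ 0; add h_5 = 81*v**4 + 54*v**3 - 47*v**2 - 24*v to the basis.

S(f_1,f_3): lcm = u**2*v. S = -3/4*u**2 + 7/4*u*v**2 + 1/4*u*v - 9/4*u - 2*v**3 - 6*v**2 - 9*v.
  reduce S modulo (f_1, f_2, f_3, f_4, h_5):
  remainder -5*v**3 - 208/9*v**2 - 49/3*v ≠ 0; add h_6 = -5*v**3 - 208/9*v**2 - 49/3*v to the basis.

S(f_1,f_4): lcm = u**2. S = -11*u*v + v**2 - 8*v.
  reduce S modulo (f_1, f_2, f_3, f_4, h_5, h_6):
  remainder 2128/5*v**2 + 1742/5*v ≠ 0; add h_7 = 2128/5*v**2 + 1742/5*v to the basis.

S(f_2,f_3): lcm = u*v. S = -3/4*u - 9*v**3 - 5/4*v**2 + 13/4*v - 9/4.
  reduce S modulo (f_1, f_2, f_3, f_4, h_5, h_6, h_7):
  remainder 55/19*v ≠ 0; add h_8 = 55/19*v to the basis.

The other S-polynomials (S(f_2,f_4), S(f_3,f_4), S(f_1,h_5), S(f_2,h_5), S(f_3,h_5), S(f_4,h_5), S(f_1,h_6), S(f_2,h_6), S(f_3,h_6), S(f_4,h_6), S(h_5,h_6), S(f_1,h_7), S(f_2,h_7), S(f_3,h_7), S(f_4,h_7), S(h_5,h_7), S(h_6,h_7), S(f_1,h_8), S(f_2,h_8), S(f_3,h_8), S(f_4,h_8), S(h_5,h_8), S(h_6,h_8), S(h_7,h_8)) all reduce to 0 modulo the current basis, so we have a Gröbner basis.
Inter-reduce: drop elements whose leading term is divisible by another's, tail-reduce, and make monic.
Reduced Gröbner basis: {u + 3, v}.

Since the basis is lex-ordered, v is univariate in v. Its roots are {0}. Back-substituting each root into the other basis elements fixes the other coordinates.
  v = 0: the earlier basis element becomes u + 3 = 0, giving u = -3 — point (-3, 0).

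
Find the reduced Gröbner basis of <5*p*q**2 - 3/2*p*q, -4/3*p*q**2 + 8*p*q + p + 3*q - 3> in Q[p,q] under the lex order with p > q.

G = {p - 285/41*q**2 + 408/41*q - 3, q**3 - 13/10*q**2 + 3/10*q}

f_1 = 5*p*q**2 - 3/2*p*q, LT = p*q**2.
f_2 = -4/3*p*q**2 + 8*p*q + p + 3*q - 3, LT = p*q**2.

S(f_1,f_2): lcm = p*q**2. S = 57/10*p*q + 3/4*p + 9/4*q - 9/4.
  leading term p*q: no divisor's leading term divides it; move 57/10*p*q to the remainder.
  leading term p: no divisor's leading term divides it; move 3/4*p to the remainder.
  leading term q: no divisor's leading term divides it; move 9/4*q to the remainder.
  leading term 1: no divisor's leading term divides it; move -9/4 to the remainder.
  remainder 57/10*p*q + 3/4*p + 9/4*q - 9/4 ≠ 0; add g_3 = 57/10*p*q + 3/4*p + 9/4*q - 9/4 to the basis.

S(f_1,g_3): lcm = p*q**2. S = -41/95*p*q - 15/38*q**2 + 15/38*q.
  leading term p*q: subtract (-82/1083)·g_3 from -41/95*p*q - 15/38*q**2 + 15/38*q → 41/722*p - 15/38*q**2 + 204/361*q - 123/722
  leading term p: no divisor's leading term divides it; move 41/722*p to the remainder.
  leading term q**2: no divisor's leading term divides it; move -15/38*q**2 to the remainder.
  leading term q: no divisor's leading term divides it; move 204/361*q to the remainder.
  leading term 1: no divisor's leading term divides it; move -123/722 to the remainder.
  remainder 41/722*p - 15/38*q**2 + 204/361*q - 123/722 ≠ 0; add g_4 = 41/722*p - 15/38*q**2 + 204/361*q - 123/722 to the basis.

S(f_1,g_4): lcm = p*q**2. S = -3/10*p*q + 285/41*q**4 - 408/41*q**3 + 3*q**2.
  leading term p*q: subtract (-1/19)·g_3 from -3/10*p*q + 285/41*q**4 - 408/41*q**3 + 3*q**2 → 3/76*p + 285/41*q**4 - 408/41*q**3 + 3*q**2 + 9/76*q - 9/76
  leading term p: subtract (57/82)·g_4 from 3/76*p + 285/41*q**4 - 408/41*q**3 + 3*q**2 + 9/76*q - 9/76 → 285/41*q**4 - 408/41*q**3 + 537/164*q**2 - 45/164*q
  leading term q**4: no divisor's leading term divides it; move 285/41*q**4 to the remainder.
  leading term q**3: no divisor's leading term divides it; move -408/41*q**3 to the remainder.
  leading term q**2: no divisor's leading term divides it; move 537/164*q**2 to the remainder.
  leading term q: no divisor's leading term divides it; move -45/164*q to the remainder.
  remainder 285/41*q**4 - 408/41*q**3 + 537/164*q**2 - 45/164*q ≠ 0; add g_5 = 285/41*q**4 - 408/41*q**3 + 537/164*q**2 - 45/164*q to the basis.

S(g_3,g_4): lcm = p*q. S = 5/38*p + 285/41*q**3 - 408/41*q**2 + 129/38*q - 15/38.
  leading term p: subtract (95/41)·g_4 from 5/38*p + 285/41*q**3 - 408/41*q**2 + 129/38*q - 15/38 → 285/41*q**3 - 741/82*q**2 + 171/82*q
  leading term q**3: no divisor's leading term divides it; move 285/41*q**3 to the remainder.
  leading term q**2: no divisor's leading term divides it; move -741/82*q**2 to the remainder.
  leading term q: no divisor's leading term divides it; move 171/82*q to the remainder.
  remainder 285/41*q**3 - 741/82*q**2 + 171/82*q ≠ 0; add g_6 = 285/41*q**3 - 741/82*q**2 + 171/82*q to the basis.

The other S-polynomials (S(f_2,g_3), S(f_2,g_4), S(f_1,g_5), S(f_2,g_5), S(g_3,g_5), S(g_4,g_5), S(f_1,g_6), S(f_2,g_6), S(g_3,g_6), S(g_4,g_6), S(g_5,g_6)) all reduce to 0 modulo the current basis, so we have a Gröbner basis.
Inter-reduce: drop elements whose leading term is divisible by another's, tail-reduce, and make monic.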